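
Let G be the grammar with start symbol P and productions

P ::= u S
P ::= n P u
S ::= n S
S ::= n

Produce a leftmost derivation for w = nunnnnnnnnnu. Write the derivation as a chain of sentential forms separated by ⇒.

P ⇒ nPu ⇒ nuSu ⇒ nunSu ⇒ nunnSu ⇒ nunnnSu ⇒ nunnnnSu ⇒ nunnnnnSu ⇒ nunnnnnnSu ⇒ nunnnnnnnSu ⇒ nunnnnnnnnSu ⇒ nunnnnnnnnnu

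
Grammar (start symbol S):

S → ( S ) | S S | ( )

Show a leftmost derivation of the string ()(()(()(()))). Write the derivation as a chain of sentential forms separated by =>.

S => SS => ()S => ()(S) => ()(SS) => ()(()S) => ()(()(S)) => ()(()(SS)) => ()(()(()S)) => ()(()(()(S))) => ()(()(()(())))

S => SS   [S → S S]
SS => ()S   [S → ( )]
()S => ()(S)   [S → ( S )]
()(S) => ()(SS)   [S → S S]
()(SS) => ()(()S)   [S → ( )]
()(()S) => ()(()(S))   [S → ( S )]
()(()(S)) => ()(()(SS))   [S → S S]
()(()(SS)) => ()(()(()S))   [S → ( )]
()(()(()S)) => ()(()(()(S)))   [S → ( S )]
()(()(()(S))) => ()(()(()(())))   [S → ( )]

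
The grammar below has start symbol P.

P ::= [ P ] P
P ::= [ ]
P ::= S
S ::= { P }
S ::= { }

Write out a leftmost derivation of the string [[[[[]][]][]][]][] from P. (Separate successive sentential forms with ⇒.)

P ⇒ [P]P ⇒ [[P]P]P ⇒ [[[P]P]P]P ⇒ [[[[P]P]P]P]P ⇒ [[[[[]]P]P]P]P ⇒ [[[[[]][]]P]P]P ⇒ [[[[[]][]][]]P]P ⇒ [[[[[]][]][]][]]P ⇒ [[[[[]][]][]][]][]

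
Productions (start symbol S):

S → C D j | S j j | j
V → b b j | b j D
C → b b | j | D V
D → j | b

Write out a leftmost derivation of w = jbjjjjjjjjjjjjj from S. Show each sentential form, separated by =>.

S => Sjj => Sjjjj => Sjjjjjj => Sjjjjjjjj => Sjjjjjjjjjj => Sjjjjjjjjjjjj => CDjjjjjjjjjjjjj => jDjjjjjjjjjjjjj => jbjjjjjjjjjjjjj

S => Sjj   [S → S j j]
Sjj => Sjjjj   [S → S j j]
Sjjjj => Sjjjjjj   [S → S j j]
Sjjjjjj => Sjjjjjjjj   [S → S j j]
Sjjjjjjjj => Sjjjjjjjjjj   [S → S j j]
Sjjjjjjjjjj => Sjjjjjjjjjjjj   [S → S j j]
Sjjjjjjjjjjjj => CDjjjjjjjjjjjjj   [S → C D j]
CDjjjjjjjjjjjjj => jDjjjjjjjjjjjjj   [C → j]
jDjjjjjjjjjjjjj => jbjjjjjjjjjjjjj   [D → b]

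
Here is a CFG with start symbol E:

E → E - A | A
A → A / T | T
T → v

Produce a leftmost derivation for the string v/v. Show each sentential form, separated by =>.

E => A   [E → A]
A => A/T   [A → A / T]
A/T => T/T   [A → T]
T/T => v/T   [T → v]
v/T => v/v   [T → v]

E=>A=>A/T=>T/T=>v/T=>v/v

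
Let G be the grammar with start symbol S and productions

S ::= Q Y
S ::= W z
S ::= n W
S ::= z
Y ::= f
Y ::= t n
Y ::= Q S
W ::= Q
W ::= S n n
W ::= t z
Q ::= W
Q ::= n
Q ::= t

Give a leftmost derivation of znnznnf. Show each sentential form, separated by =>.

S => QY   [S ::= Q Y]
QY => WY   [Q ::= W]
WY => SnnY   [W ::= S n n]
SnnY => WznnY   [S ::= W z]
WznnY => SnnznnY   [W ::= S n n]
SnnznnY => znnznnY   [S ::= z]
znnznnY => znnznnf   [Y ::= f]

S=>QY=>WY=>SnnY=>WznnY=>SnnznnY=>znnznnY=>znnznnf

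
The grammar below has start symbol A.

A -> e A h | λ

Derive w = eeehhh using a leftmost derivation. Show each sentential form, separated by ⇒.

A ⇒ eAh   [A -> e A h]
eAh ⇒ eeAhh   [A -> e A h]
eeAhh ⇒ eeeAhhh   [A -> e A h]
eeeAhhh ⇒ eeehhh   [A -> λ]

A⇒eAh⇒eeAhh⇒eeeAhhh⇒eeehhh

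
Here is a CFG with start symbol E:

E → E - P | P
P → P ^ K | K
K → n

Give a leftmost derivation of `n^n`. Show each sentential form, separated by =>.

E => P => P^K => K^K => n^K => n^n

E => P   [E → P]
P => P^K   [P → P ^ K]
P^K => K^K   [P → K]
K^K => n^K   [K → n]
n^K => n^n   [K → n]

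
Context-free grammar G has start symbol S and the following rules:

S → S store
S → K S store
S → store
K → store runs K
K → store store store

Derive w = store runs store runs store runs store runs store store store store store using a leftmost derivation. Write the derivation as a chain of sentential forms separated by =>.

S => K S store => store runs K S store => store runs store runs K S store => store runs store runs store runs K S store => store runs store runs store runs store runs K S store => store runs store runs store runs store runs store store store S store => store runs store runs store runs store runs store store store store store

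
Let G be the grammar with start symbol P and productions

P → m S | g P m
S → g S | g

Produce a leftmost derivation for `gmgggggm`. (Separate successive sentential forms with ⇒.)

P ⇒ gPm   [P → g P m]
gPm ⇒ gmSm   [P → m S]
gmSm ⇒ gmgSm   [S → g S]
gmgSm ⇒ gmggSm   [S → g S]
gmggSm ⇒ gmgggSm   [S → g S]
gmgggSm ⇒ gmggggSm   [S → g S]
gmggggSm ⇒ gmgggggm   [S → g]

P ⇒ gPm ⇒ gmSm ⇒ gmgSm ⇒ gmggSm ⇒ gmgggSm ⇒ gmggggSm ⇒ gmgggggm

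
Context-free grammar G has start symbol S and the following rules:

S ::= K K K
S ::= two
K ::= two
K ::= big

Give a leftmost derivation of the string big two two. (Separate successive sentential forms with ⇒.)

S ⇒ K K K ⇒ big K K ⇒ big two K ⇒ big two two

S ⇒ K K K   [S ::= K K K]
K K K ⇒ big K K   [K ::= big]
big K K ⇒ big two K   [K ::= two]
big two K ⇒ big two two   [K ::= two]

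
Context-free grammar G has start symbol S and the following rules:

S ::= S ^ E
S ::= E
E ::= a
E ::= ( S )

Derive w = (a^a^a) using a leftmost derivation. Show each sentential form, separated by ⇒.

S ⇒ E ⇒ (S) ⇒ (S^E) ⇒ (S^E^E) ⇒ (E^E^E) ⇒ (a^E^E) ⇒ (a^a^E) ⇒ (a^a^a)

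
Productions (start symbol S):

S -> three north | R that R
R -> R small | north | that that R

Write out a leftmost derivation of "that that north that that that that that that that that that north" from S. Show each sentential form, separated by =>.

S => R that R => that that R that R => that that north that R => that that north that that that R => that that north that that that that that R => that that north that that that that that that that R => that that north that that that that that that that that that R => that that north that that that that that that that that that north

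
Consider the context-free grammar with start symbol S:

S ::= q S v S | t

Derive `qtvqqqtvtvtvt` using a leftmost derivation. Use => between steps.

S => qSvS => qtvS => qtvqSvS => qtvqqSvSvS => qtvqqqSvSvSvS => qtvqqqtvSvSvS => qtvqqqtvtvSvS => qtvqqqtvtvtvS => qtvqqqtvtvtvt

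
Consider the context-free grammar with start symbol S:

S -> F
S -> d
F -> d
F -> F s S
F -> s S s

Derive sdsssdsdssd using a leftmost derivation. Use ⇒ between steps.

S ⇒ F   [S -> F]
F ⇒ FsS   [F -> F s S]
FsS ⇒ sSssS   [F -> s S s]
sSssS ⇒ sdssS   [S -> d]
sdssS ⇒ sdssF   [S -> F]
sdssF ⇒ sdssFsS   [F -> F s S]
sdssFsS ⇒ sdsssSssS   [F -> s S s]
sdsssSssS ⇒ sdsssFssS   [S -> F]
sdsssFssS ⇒ sdsssFsSssS   [F -> F s S]
sdsssFsSssS ⇒ sdsssdsSssS   [F -> d]
sdsssdsSssS ⇒ sdsssdsdssS   [S -> d]
sdsssdsdssS ⇒ sdsssdsdssd   [S -> d]

S ⇒ F ⇒ FsS ⇒ sSssS ⇒ sdssS ⇒ sdssF ⇒ sdssFsS ⇒ sdsssSssS ⇒ sdsssFssS ⇒ sdsssFsSssS ⇒ sdsssdsSssS ⇒ sdsssdsdssS ⇒ sdsssdsdssd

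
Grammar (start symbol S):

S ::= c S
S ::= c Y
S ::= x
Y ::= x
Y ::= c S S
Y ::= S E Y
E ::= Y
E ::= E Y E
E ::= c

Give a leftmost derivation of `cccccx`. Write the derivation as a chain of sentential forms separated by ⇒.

S⇒cS⇒ccS⇒cccS⇒ccccS⇒cccccY⇒cccccx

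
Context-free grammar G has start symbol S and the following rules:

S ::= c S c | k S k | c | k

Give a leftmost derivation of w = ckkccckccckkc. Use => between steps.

S => cSc => ckSkc => ckkSkkc => ckkcSckkc => ckkccScckkc => ckkcccSccckkc => ckkccckccckkc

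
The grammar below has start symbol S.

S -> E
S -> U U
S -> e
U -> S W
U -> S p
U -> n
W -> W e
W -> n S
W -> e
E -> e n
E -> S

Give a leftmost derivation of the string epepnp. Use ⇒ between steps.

S ⇒ UU   [S -> U U]
UU ⇒ SpU   [U -> S p]
SpU ⇒ epU   [S -> e]
epU ⇒ epSp   [U -> S p]
epSp ⇒ epUUp   [S -> U U]
epUUp ⇒ epSpUp   [U -> S p]
epSpUp ⇒ epepUp   [S -> e]
epepUp ⇒ epepnp   [U -> n]

S⇒UU⇒SpU⇒epU⇒epSp⇒epUUp⇒epSpUp⇒epepUp⇒epepnp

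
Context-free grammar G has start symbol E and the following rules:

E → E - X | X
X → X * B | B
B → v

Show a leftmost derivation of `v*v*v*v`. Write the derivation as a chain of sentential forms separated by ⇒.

E⇒X⇒X*B⇒X*B*B⇒X*B*B*B⇒B*B*B*B⇒v*B*B*B⇒v*v*B*B⇒v*v*v*B⇒v*v*v*v

E ⇒ X   [E → X]
X ⇒ X*B   [X → X * B]
X*B ⇒ X*B*B   [X → X * B]
X*B*B ⇒ X*B*B*B   [X → X * B]
X*B*B*B ⇒ B*B*B*B   [X → B]
B*B*B*B ⇒ v*B*B*B   [B → v]
v*B*B*B ⇒ v*v*B*B   [B → v]
v*v*B*B ⇒ v*v*v*B   [B → v]
v*v*v*B ⇒ v*v*v*v   [B → v]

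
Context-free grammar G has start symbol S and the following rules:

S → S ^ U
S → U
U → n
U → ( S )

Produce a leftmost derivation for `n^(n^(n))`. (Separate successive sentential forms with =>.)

S => S^U => U^U => n^U => n^(S) => n^(S^U) => n^(U^U) => n^(n^U) => n^(n^(S)) => n^(n^(U)) => n^(n^(n))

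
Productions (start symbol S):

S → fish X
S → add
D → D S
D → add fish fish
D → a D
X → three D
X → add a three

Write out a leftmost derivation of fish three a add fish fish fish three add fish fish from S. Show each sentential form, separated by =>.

S => fish X   [S → fish X]
fish X => fish three D   [X → three D]
fish three D => fish three a D   [D → a D]
fish three a D => fish three a D S   [D → D S]
fish three a D S => fish three a add fish fish S   [D → add fish fish]
fish three a add fish fish S => fish three a add fish fish fish X   [S → fish X]
fish three a add fish fish fish X => fish three a add fish fish fish three D   [X → three D]
fish three a add fish fish fish three D => fish three a add fish fish fish three add fish fish   [D → add fish fish]

S => fish X => fish three D => fish three a D => fish three a D S => fish three a add fish fish S => fish three a add fish fish fish X => fish three a add fish fish fish three D => fish three a add fish fish fish three add fish fish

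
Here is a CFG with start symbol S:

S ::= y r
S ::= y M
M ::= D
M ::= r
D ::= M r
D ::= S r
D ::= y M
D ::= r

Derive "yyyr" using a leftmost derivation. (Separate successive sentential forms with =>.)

S => yM => yD => yyM => yyD => yyyM => yyyD => yyyr

S => yM   [S ::= y M]
yM => yD   [M ::= D]
yD => yyM   [D ::= y M]
yyM => yyD   [M ::= D]
yyD => yyyM   [D ::= y M]
yyyM => yyyD   [M ::= D]
yyyD => yyyr   [D ::= r]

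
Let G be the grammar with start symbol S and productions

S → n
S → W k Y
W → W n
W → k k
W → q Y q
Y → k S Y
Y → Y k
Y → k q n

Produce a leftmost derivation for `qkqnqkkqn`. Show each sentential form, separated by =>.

S => WkY => qYqkY => qkqnqkY => qkqnqkkqn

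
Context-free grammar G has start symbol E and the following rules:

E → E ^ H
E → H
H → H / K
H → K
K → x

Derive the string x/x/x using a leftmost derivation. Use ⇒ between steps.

E ⇒ H   [E → H]
H ⇒ H/K   [H → H / K]
H/K ⇒ H/K/K   [H → H / K]
H/K/K ⇒ K/K/K   [H → K]
K/K/K ⇒ x/K/K   [K → x]
x/K/K ⇒ x/x/K   [K → x]
x/x/K ⇒ x/x/x   [K → x]

E⇒H⇒H/K⇒H/K/K⇒K/K/K⇒x/K/K⇒x/x/K⇒x/x/x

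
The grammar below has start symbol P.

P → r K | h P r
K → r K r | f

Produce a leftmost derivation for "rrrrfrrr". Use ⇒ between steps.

P ⇒ rK   [P → r K]
rK ⇒ rrKr   [K → r K r]
rrKr ⇒ rrrKrr   [K → r K r]
rrrKrr ⇒ rrrrKrrr   [K → r K r]
rrrrKrrr ⇒ rrrrfrrr   [K → f]

P⇒rK⇒rrKr⇒rrrKrr⇒rrrrKrrr⇒rrrrfrrr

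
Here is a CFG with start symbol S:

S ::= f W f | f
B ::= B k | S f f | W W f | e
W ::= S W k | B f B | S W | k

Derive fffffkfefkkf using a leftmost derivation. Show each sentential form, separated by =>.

S => fWf   [S ::= f W f]
fWf => fSWkf   [W ::= S W k]
fSWkf => ffWfWkf   [S ::= f W f]
ffWfWkf => ffBfBfWkf   [W ::= B f B]
ffBfBfWkf => ffBkfBfWkf   [B ::= B k]
ffBkfBfWkf => ffSffkfBfWkf   [B ::= S f f]
ffSffkfBfWkf => fffffkfBfWkf   [S ::= f]
fffffkfBfWkf => fffffkfefWkf   [B ::= e]
fffffkfefWkf => fffffkfefkkf   [W ::= k]

S=>fWf=>fSWkf=>ffWfWkf=>ffBfBfWkf=>ffBkfBfWkf=>ffSffkfBfWkf=>fffffkfBfWkf=>fffffkfefWkf=>fffffkfefkkf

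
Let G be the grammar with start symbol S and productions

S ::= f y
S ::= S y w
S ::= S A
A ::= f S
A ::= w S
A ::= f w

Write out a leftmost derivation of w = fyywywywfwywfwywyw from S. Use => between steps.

S => Syw   [S ::= S y w]
Syw => Sywyw   [S ::= S y w]
Sywyw => SAywyw   [S ::= S A]
SAywyw => SywAywyw   [S ::= S y w]
SywAywyw => SAywAywyw   [S ::= S A]
SAywAywyw => SywAywAywyw   [S ::= S y w]
SywAywAywyw => SywywAywAywyw   [S ::= S y w]
SywywAywAywyw => SywywywAywAywyw   [S ::= S y w]
SywywywAywAywyw => fyywywywAywAywyw   [S ::= f y]
fyywywywAywAywyw => fyywywywfwywAywyw   [A ::= f w]
fyywywywfwywAywyw => fyywywywfwywfwywyw   [A ::= f w]

S => Syw => Sywyw => SAywyw => SywAywyw => SAywAywyw => SywAywAywyw => SywywAywAywyw => SywywywAywAywyw => fyywywywAywAywyw => fyywywywfwywAywyw => fyywywywfwywfwywyw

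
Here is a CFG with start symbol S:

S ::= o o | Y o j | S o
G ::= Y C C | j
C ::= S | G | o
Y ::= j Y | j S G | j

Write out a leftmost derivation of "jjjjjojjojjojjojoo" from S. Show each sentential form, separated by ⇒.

S⇒So⇒Soo⇒Yojoo⇒jSGojoo⇒jYojGojoo⇒jjSGojGojoo⇒jjYojGojGojoo⇒jjjYojGojGojoo⇒jjjjSGojGojGojoo⇒jjjjYojGojGojGojoo⇒jjjjjojGojGojGojoo⇒jjjjjojjojGojGojoo⇒jjjjjojjojjojGojoo⇒jjjjjojjojjojjojoo

S ⇒ So   [S ::= S o]
So ⇒ Soo   [S ::= S o]
Soo ⇒ Yojoo   [S ::= Y o j]
Yojoo ⇒ jSGojoo   [Y ::= j S G]
jSGojoo ⇒ jYojGojoo   [S ::= Y o j]
jYojGojoo ⇒ jjSGojGojoo   [Y ::= j S G]
jjSGojGojoo ⇒ jjYojGojGojoo   [S ::= Y o j]
jjYojGojGojoo ⇒ jjjYojGojGojoo   [Y ::= j Y]
jjjYojGojGojoo ⇒ jjjjSGojGojGojoo   [Y ::= j S G]
jjjjSGojGojGojoo ⇒ jjjjYojGojGojGojoo   [S ::= Y o j]
jjjjYojGojGojGojoo ⇒ jjjjjojGojGojGojoo   [Y ::= j]
jjjjjojGojGojGojoo ⇒ jjjjjojjojGojGojoo   [G ::= j]
jjjjjojjojGojGojoo ⇒ jjjjjojjojjojGojoo   [G ::= j]
jjjjjojjojjojGojoo ⇒ jjjjjojjojjojjojoo   [G ::= j]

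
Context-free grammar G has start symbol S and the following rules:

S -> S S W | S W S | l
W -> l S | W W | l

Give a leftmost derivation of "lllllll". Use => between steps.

S=>SWS=>SWSWS=>SSWWSWS=>lSWWSWS=>llWWSWS=>lllWSWS=>llllSWS=>lllllWS=>llllllS=>lllllll

S => SWS   [S -> S W S]
SWS => SWSWS   [S -> S W S]
SWSWS => SSWWSWS   [S -> S S W]
SSWWSWS => lSWWSWS   [S -> l]
lSWWSWS => llWWSWS   [S -> l]
llWWSWS => lllWSWS   [W -> l]
lllWSWS => llllSWS   [W -> l]
llllSWS => lllllWS   [S -> l]
lllllWS => llllllS   [W -> l]
llllllS => lllllll   [S -> l]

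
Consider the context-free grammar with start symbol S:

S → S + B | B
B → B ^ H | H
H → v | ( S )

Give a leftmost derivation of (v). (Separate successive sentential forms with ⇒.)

S ⇒ B ⇒ H ⇒ (S) ⇒ (B) ⇒ (H) ⇒ (v)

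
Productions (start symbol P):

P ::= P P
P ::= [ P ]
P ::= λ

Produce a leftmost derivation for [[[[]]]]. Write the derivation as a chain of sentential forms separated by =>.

P => PP   [P ::= P P]
PP => [P]P   [P ::= [ P ]]
[P]P => [[P]]P   [P ::= [ P ]]
[[P]]P => [[[P]]]P   [P ::= [ P ]]
[[[P]]]P => [[[[P]]]]P   [P ::= [ P ]]
[[[[P]]]]P => [[[[]]]]P   [P ::= λ]
[[[[]]]]P => [[[[]]]]   [P ::= λ]

P => PP => [P]P => [[P]]P => [[[P]]]P => [[[[P]]]]P => [[[[]]]]P => [[[[]]]]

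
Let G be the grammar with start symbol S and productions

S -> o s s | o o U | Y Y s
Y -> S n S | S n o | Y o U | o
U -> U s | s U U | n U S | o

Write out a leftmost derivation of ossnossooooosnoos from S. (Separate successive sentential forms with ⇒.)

S ⇒ YYs   [S -> Y Y s]
YYs ⇒ SnoYs   [Y -> S n o]
SnoYs ⇒ YYsnoYs   [S -> Y Y s]
YYsnoYs ⇒ YoUYsnoYs   [Y -> Y o U]
YoUYsnoYs ⇒ SnSoUYsnoYs   [Y -> S n S]
SnSoUYsnoYs ⇒ ossnSoUYsnoYs   [S -> o s s]
ossnSoUYsnoYs ⇒ ossnossoUYsnoYs   [S -> o s s]
ossnossoUYsnoYs ⇒ ossnossooYsnoYs   [U -> o]
ossnossooYsnoYs ⇒ ossnossooYoUsnoYs   [Y -> Y o U]
ossnossooYoUsnoYs ⇒ ossnossooooUsnoYs   [Y -> o]
ossnossooooUsnoYs ⇒ ossnossooooosnoYs   [U -> o]
ossnossooooosnoYs ⇒ ossnossooooosnoos   [Y -> o]

S⇒YYs⇒SnoYs⇒YYsnoYs⇒YoUYsnoYs⇒SnSoUYsnoYs⇒ossnSoUYsnoYs⇒ossnossoUYsnoYs⇒ossnossooYsnoYs⇒ossnossooYoUsnoYs⇒ossnossooooUsnoYs⇒ossnossooooosnoYs⇒ossnossooooosnoos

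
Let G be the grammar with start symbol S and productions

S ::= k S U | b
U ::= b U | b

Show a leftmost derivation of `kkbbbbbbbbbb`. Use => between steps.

S => kSU   [S ::= k S U]
kSU => kkSUU   [S ::= k S U]
kkSUU => kkbUU   [S ::= b]
kkbUU => kkbbUU   [U ::= b U]
kkbbUU => kkbbbUU   [U ::= b U]
kkbbbUU => kkbbbbUU   [U ::= b U]
kkbbbbUU => kkbbbbbUU   [U ::= b U]
kkbbbbbUU => kkbbbbbbUU   [U ::= b U]
kkbbbbbbUU => kkbbbbbbbU   [U ::= b]
kkbbbbbbbU => kkbbbbbbbbU   [U ::= b U]
kkbbbbbbbbU => kkbbbbbbbbbU   [U ::= b U]
kkbbbbbbbbbU => kkbbbbbbbbbb   [U ::= b]

S => kSU => kkSUU => kkbUU => kkbbUU => kkbbbUU => kkbbbbUU => kkbbbbbUU => kkbbbbbbUU => kkbbbbbbbU => kkbbbbbbbbU => kkbbbbbbbbbU => kkbbbbbbbbbb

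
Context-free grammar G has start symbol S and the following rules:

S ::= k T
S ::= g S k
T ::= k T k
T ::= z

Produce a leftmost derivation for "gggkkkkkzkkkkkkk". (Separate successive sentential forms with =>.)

S=>gSk=>ggSkk=>gggSkkk=>gggkTkkk=>gggkkTkkkk=>gggkkkTkkkkk=>gggkkkkTkkkkkk=>gggkkkkkTkkkkkkk=>gggkkkkkzkkkkkkk

S => gSk   [S ::= g S k]
gSk => ggSkk   [S ::= g S k]
ggSkk => gggSkkk   [S ::= g S k]
gggSkkk => gggkTkkk   [S ::= k T]
gggkTkkk => gggkkTkkkk   [T ::= k T k]
gggkkTkkkk => gggkkkTkkkkk   [T ::= k T k]
gggkkkTkkkkk => gggkkkkTkkkkkk   [T ::= k T k]
gggkkkkTkkkkkk => gggkkkkkTkkkkkkk   [T ::= k T k]
gggkkkkkTkkkkkkk => gggkkkkkzkkkkkkk   [T ::= z]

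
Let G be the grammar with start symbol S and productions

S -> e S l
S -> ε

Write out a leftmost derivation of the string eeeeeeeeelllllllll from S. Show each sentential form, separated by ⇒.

S ⇒ eSl ⇒ eeSll ⇒ eeeSlll ⇒ eeeeSllll ⇒ eeeeeSlllll ⇒ eeeeeeSllllll ⇒ eeeeeeeSlllllll ⇒ eeeeeeeeSllllllll ⇒ eeeeeeeeeSlllllllll ⇒ eeeeeeeeelllllllll

S ⇒ eSl   [S -> e S l]
eSl ⇒ eeSll   [S -> e S l]
eeSll ⇒ eeeSlll   [S -> e S l]
eeeSlll ⇒ eeeeSllll   [S -> e S l]
eeeeSllll ⇒ eeeeeSlllll   [S -> e S l]
eeeeeSlllll ⇒ eeeeeeSllllll   [S -> e S l]
eeeeeeSllllll ⇒ eeeeeeeSlllllll   [S -> e S l]
eeeeeeeSlllllll ⇒ eeeeeeeeSllllllll   [S -> e S l]
eeeeeeeeSllllllll ⇒ eeeeeeeeeSlllllllll   [S -> e S l]
eeeeeeeeeSlllllllll ⇒ eeeeeeeeelllllllll   [S -> ε]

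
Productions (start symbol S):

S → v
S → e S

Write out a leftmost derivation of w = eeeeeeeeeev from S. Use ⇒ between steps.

S⇒eS⇒eeS⇒eeeS⇒eeeeS⇒eeeeeS⇒eeeeeeS⇒eeeeeeeS⇒eeeeeeeeS⇒eeeeeeeeeS⇒eeeeeeeeeeS⇒eeeeeeeeeev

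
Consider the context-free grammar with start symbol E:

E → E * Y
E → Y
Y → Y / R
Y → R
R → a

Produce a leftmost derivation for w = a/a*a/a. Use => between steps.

E => E*Y   [E → E * Y]
E*Y => Y*Y   [E → Y]
Y*Y => Y/R*Y   [Y → Y / R]
Y/R*Y => R/R*Y   [Y → R]
R/R*Y => a/R*Y   [R → a]
a/R*Y => a/a*Y   [R → a]
a/a*Y => a/a*Y/R   [Y → Y / R]
a/a*Y/R => a/a*R/R   [Y → R]
a/a*R/R => a/a*a/R   [R → a]
a/a*a/R => a/a*a/a   [R → a]

E => E*Y => Y*Y => Y/R*Y => R/R*Y => a/R*Y => a/a*Y => a/a*Y/R => a/a*R/R => a/a*a/R => a/a*a/a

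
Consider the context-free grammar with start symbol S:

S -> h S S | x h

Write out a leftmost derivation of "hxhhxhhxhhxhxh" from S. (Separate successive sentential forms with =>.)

S => hSS   [S -> h S S]
hSS => hxhS   [S -> x h]
hxhS => hxhhSS   [S -> h S S]
hxhhSS => hxhhxhS   [S -> x h]
hxhhxhS => hxhhxhhSS   [S -> h S S]
hxhhxhhSS => hxhhxhhxhS   [S -> x h]
hxhhxhhxhS => hxhhxhhxhhSS   [S -> h S S]
hxhhxhhxhhSS => hxhhxhhxhhxhS   [S -> x h]
hxhhxhhxhhxhS => hxhhxhhxhhxhxh   [S -> x h]

S => hSS => hxhS => hxhhSS => hxhhxhS => hxhhxhhSS => hxhhxhhxhS => hxhhxhhxhhSS => hxhhxhhxhhxhS => hxhhxhhxhhxhxh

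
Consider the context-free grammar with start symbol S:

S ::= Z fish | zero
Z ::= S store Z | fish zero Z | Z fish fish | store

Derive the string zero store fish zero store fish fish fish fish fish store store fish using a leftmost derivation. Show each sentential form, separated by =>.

S => Z fish => S store Z fish => Z fish store Z fish => Z fish fish fish store Z fish => Z fish fish fish fish fish store Z fish => S store Z fish fish fish fish fish store Z fish => zero store Z fish fish fish fish fish store Z fish => zero store fish zero Z fish fish fish fish fish store Z fish => zero store fish zero store fish fish fish fish fish store Z fish => zero store fish zero store fish fish fish fish fish store store fish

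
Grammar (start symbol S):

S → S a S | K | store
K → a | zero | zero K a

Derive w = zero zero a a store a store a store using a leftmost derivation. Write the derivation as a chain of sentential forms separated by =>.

S => S a S   [S → S a S]
S a S => S a S a S   [S → S a S]
S a S a S => K a S a S   [S → K]
K a S a S => zero K a a S a S   [K → zero K a]
zero K a a S a S => zero zero a a S a S   [K → zero]
zero zero a a S a S => zero zero a a S a S a S   [S → S a S]
zero zero a a S a S a S => zero zero a a store a S a S   [S → store]
zero zero a a store a S a S => zero zero a a store a store a S   [S → store]
zero zero a a store a store a S => zero zero a a store a store a store   [S → store]

S => S a S => S a S a S => K a S a S => zero K a a S a S => zero zero a a S a S => zero zero a a S a S a S => zero zero a a store a S a S => zero zero a a store a store a S => zero zero a a store a store a store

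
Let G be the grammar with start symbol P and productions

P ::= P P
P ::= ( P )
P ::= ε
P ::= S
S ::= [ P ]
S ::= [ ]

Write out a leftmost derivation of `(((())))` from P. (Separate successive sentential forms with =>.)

P => PP   [P ::= P P]
PP => (P)P   [P ::= ( P )]
(P)P => ((P))P   [P ::= ( P )]
((P))P => (((P)))P   [P ::= ( P )]
(((P)))P => (((PP)))P   [P ::= P P]
(((PP)))P => ((((P)P)))P   [P ::= ( P )]
((((P)P)))P => (((()P)))P   [P ::= ε]
(((()P)))P => (((())))P   [P ::= ε]
(((())))P => (((())))   [P ::= ε]

P => PP => (P)P => ((P))P => (((P)))P => (((PP)))P => ((((P)P)))P => (((()P)))P => (((())))P => (((())))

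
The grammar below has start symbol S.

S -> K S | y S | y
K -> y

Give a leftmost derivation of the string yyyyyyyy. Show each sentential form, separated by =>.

S => yS   [S -> y S]
yS => yyS   [S -> y S]
yyS => yyKS   [S -> K S]
yyKS => yyyS   [K -> y]
yyyS => yyyyS   [S -> y S]
yyyyS => yyyyyS   [S -> y S]
yyyyyS => yyyyyKS   [S -> K S]
yyyyyKS => yyyyyyS   [K -> y]
yyyyyyS => yyyyyyKS   [S -> K S]
yyyyyyKS => yyyyyyyS   [K -> y]
yyyyyyyS => yyyyyyyy   [S -> y]

S=>yS=>yyS=>yyKS=>yyyS=>yyyyS=>yyyyyS=>yyyyyKS=>yyyyyyS=>yyyyyyKS=>yyyyyyyS=>yyyyyyyy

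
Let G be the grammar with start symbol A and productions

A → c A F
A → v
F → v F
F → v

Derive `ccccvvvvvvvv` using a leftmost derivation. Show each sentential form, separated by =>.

A=>cAF=>ccAFF=>cccAFFF=>ccccAFFFF=>ccccvFFFF=>ccccvvFFFF=>ccccvvvFFFF=>ccccvvvvFFFF=>ccccvvvvvFFF=>ccccvvvvvvFF=>ccccvvvvvvvF=>ccccvvvvvvvv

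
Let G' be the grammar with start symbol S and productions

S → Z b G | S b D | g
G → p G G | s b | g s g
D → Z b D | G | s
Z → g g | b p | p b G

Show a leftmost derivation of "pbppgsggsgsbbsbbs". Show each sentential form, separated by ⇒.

S⇒SbD⇒ZbGbD⇒pbGbGbD⇒pbpGGbGbD⇒pbppGGGbGbD⇒pbppgsgGGbGbD⇒pbppgsggsgGbGbD⇒pbppgsggsgsbbGbD⇒pbppgsggsgsbbsbbD⇒pbppgsggsgsbbsbbs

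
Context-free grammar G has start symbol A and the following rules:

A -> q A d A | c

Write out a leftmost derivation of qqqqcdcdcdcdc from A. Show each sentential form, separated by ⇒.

A ⇒ qAdA   [A -> q A d A]
qAdA ⇒ qqAdAdA   [A -> q A d A]
qqAdAdA ⇒ qqqAdAdAdA   [A -> q A d A]
qqqAdAdAdA ⇒ qqqqAdAdAdAdA   [A -> q A d A]
qqqqAdAdAdAdA ⇒ qqqqcdAdAdAdA   [A -> c]
qqqqcdAdAdAdA ⇒ qqqqcdcdAdAdA   [A -> c]
qqqqcdcdAdAdA ⇒ qqqqcdcdcdAdA   [A -> c]
qqqqcdcdcdAdA ⇒ qqqqcdcdcdcdA   [A -> c]
qqqqcdcdcdcdA ⇒ qqqqcdcdcdcdc   [A -> c]

A ⇒ qAdA ⇒ qqAdAdA ⇒ qqqAdAdAdA ⇒ qqqqAdAdAdAdA ⇒ qqqqcdAdAdAdA ⇒ qqqqcdcdAdAdA ⇒ qqqqcdcdcdAdA ⇒ qqqqcdcdcdcdA ⇒ qqqqcdcdcdcdc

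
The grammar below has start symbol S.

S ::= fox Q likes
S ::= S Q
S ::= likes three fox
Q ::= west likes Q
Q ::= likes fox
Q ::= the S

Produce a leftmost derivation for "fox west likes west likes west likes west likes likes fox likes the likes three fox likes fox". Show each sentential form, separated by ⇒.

S ⇒ S Q   [S ::= S Q]
S Q ⇒ S Q Q   [S ::= S Q]
S Q Q ⇒ fox Q likes Q Q   [S ::= fox Q likes]
fox Q likes Q Q ⇒ fox west likes Q likes Q Q   [Q ::= west likes Q]
fox west likes Q likes Q Q ⇒ fox west likes west likes Q likes Q Q   [Q ::= west likes Q]
fox west likes west likes Q likes Q Q ⇒ fox west likes west likes west likes Q likes Q Q   [Q ::= west likes Q]
fox west likes west likes west likes Q likes Q Q ⇒ fox west likes west likes west likes west likes Q likes Q Q   [Q ::= west likes Q]
fox west likes west likes west likes west likes Q likes Q Q ⇒ fox west likes west likes west likes west likes likes fox likes Q Q   [Q ::= likes fox]
fox west likes west likes west likes west likes likes fox likes Q Q ⇒ fox west likes west likes west likes west likes likes fox likes the S Q   [Q ::= the S]
fox west likes west likes west likes west likes likes fox likes the S Q ⇒ fox west likes west likes west likes west likes likes fox likes the likes three fox Q   [S ::= likes three fox]
fox west likes west likes west likes west likes likes fox likes the likes three fox Q ⇒ fox west likes west likes west likes west likes likes fox likes the likes three fox likes fox   [Q ::= likes fox]

S ⇒ S Q ⇒ S Q Q ⇒ fox Q likes Q Q ⇒ fox west likes Q likes Q Q ⇒ fox west likes west likes Q likes Q Q ⇒ fox west likes west likes west likes Q likes Q Q ⇒ fox west likes west likes west likes west likes Q likes Q Q ⇒ fox west likes west likes west likes west likes likes fox likes Q Q ⇒ fox west likes west likes west likes west likes likes fox likes the S Q ⇒ fox west likes west likes west likes west likes likes fox likes the likes three fox Q ⇒ fox west likes west likes west likes west likes likes fox likes the likes three fox likes fox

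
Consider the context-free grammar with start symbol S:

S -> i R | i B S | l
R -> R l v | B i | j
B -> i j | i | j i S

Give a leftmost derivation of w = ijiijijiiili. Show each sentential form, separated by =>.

S => iBS => ijiSS => ijiiRS => ijiijS => ijiijiR => ijiijiBi => ijiijijiSi => ijiijijiiBSi => ijiijijiiiSi => ijiijijiiili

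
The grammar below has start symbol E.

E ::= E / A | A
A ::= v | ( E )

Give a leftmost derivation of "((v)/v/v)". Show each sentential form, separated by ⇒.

E ⇒ A   [E ::= A]
A ⇒ (E)   [A ::= ( E )]
(E) ⇒ (E/A)   [E ::= E / A]
(E/A) ⇒ (E/A/A)   [E ::= E / A]
(E/A/A) ⇒ (A/A/A)   [E ::= A]
(A/A/A) ⇒ ((E)/A/A)   [A ::= ( E )]
((E)/A/A) ⇒ ((A)/A/A)   [E ::= A]
((A)/A/A) ⇒ ((v)/A/A)   [A ::= v]
((v)/A/A) ⇒ ((v)/v/A)   [A ::= v]
((v)/v/A) ⇒ ((v)/v/v)   [A ::= v]

E⇒A⇒(E)⇒(E/A)⇒(E/A/A)⇒(A/A/A)⇒((E)/A/A)⇒((A)/A/A)⇒((v)/A/A)⇒((v)/v/A)⇒((v)/v/v)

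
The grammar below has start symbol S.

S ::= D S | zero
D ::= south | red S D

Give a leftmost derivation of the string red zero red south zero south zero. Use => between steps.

S => D S => red S D S => red zero D S => red zero red S D S => red zero red D S D S => red zero red south S D S => red zero red south zero D S => red zero red south zero south S => red zero red south zero south zero

S => D S   [S ::= D S]
D S => red S D S   [D ::= red S D]
red S D S => red zero D S   [S ::= zero]
red zero D S => red zero red S D S   [D ::= red S D]
red zero red S D S => red zero red D S D S   [S ::= D S]
red zero red D S D S => red zero red south S D S   [D ::= south]
red zero red south S D S => red zero red south zero D S   [S ::= zero]
red zero red south zero D S => red zero red south zero south S   [D ::= south]
red zero red south zero south S => red zero red south zero south zero   [S ::= zero]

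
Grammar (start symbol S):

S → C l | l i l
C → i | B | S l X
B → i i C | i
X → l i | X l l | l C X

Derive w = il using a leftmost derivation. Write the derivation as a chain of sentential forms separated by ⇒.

S ⇒ Cl   [S → C l]
Cl ⇒ Bl   [C → B]
Bl ⇒ il   [B → i]

S⇒Cl⇒Bl⇒il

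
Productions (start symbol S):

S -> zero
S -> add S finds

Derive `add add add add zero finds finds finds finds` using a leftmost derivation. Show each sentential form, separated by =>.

S => add S finds => add add S finds finds => add add add S finds finds finds => add add add add S finds finds finds finds => add add add add zero finds finds finds finds

S => add S finds   [S -> add S finds]
add S finds => add add S finds finds   [S -> add S finds]
add add S finds finds => add add add S finds finds finds   [S -> add S finds]
add add add S finds finds finds => add add add add S finds finds finds finds   [S -> add S finds]
add add add add S finds finds finds finds => add add add add zero finds finds finds finds   [S -> zero]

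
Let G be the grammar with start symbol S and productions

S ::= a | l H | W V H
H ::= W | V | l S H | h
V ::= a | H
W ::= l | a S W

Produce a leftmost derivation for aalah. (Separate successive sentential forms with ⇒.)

S⇒WVH⇒aSWVH⇒aaWVH⇒aalVH⇒aalaH⇒aalah

S ⇒ WVH   [S ::= W V H]
WVH ⇒ aSWVH   [W ::= a S W]
aSWVH ⇒ aaWVH   [S ::= a]
aaWVH ⇒ aalVH   [W ::= l]
aalVH ⇒ aalaH   [V ::= a]
aalaH ⇒ aalah   [H ::= h]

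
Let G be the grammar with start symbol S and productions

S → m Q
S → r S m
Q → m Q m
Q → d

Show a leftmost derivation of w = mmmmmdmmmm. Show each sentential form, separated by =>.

S=>mQ=>mmQm=>mmmQmm=>mmmmQmmm=>mmmmmQmmmm=>mmmmmdmmmm

S => mQ   [S → m Q]
mQ => mmQm   [Q → m Q m]
mmQm => mmmQmm   [Q → m Q m]
mmmQmm => mmmmQmmm   [Q → m Q m]
mmmmQmmm => mmmmmQmmmm   [Q → m Q m]
mmmmmQmmmm => mmmmmdmmmm   [Q → d]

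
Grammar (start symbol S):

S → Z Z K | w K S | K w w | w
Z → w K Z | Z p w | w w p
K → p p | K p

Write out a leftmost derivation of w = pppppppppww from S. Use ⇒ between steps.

S ⇒ Kww   [S → K w w]
Kww ⇒ Kpww   [K → K p]
Kpww ⇒ Kppww   [K → K p]
Kppww ⇒ Kpppww   [K → K p]
Kpppww ⇒ Kppppww   [K → K p]
Kppppww ⇒ Kpppppww   [K → K p]
Kpppppww ⇒ Kppppppww   [K → K p]
Kppppppww ⇒ Kpppppppww   [K → K p]
Kpppppppww ⇒ pppppppppww   [K → p p]

S ⇒ Kww ⇒ Kpww ⇒ Kppww ⇒ Kpppww ⇒ Kppppww ⇒ Kpppppww ⇒ Kppppppww ⇒ Kpppppppww ⇒ pppppppppww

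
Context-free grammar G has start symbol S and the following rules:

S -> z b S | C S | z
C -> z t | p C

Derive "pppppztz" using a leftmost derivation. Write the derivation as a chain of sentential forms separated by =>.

S=>CS=>pCS=>ppCS=>pppCS=>ppppCS=>pppppCS=>pppppztS=>pppppztz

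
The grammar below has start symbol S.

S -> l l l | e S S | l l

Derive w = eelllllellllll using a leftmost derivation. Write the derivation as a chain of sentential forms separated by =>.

S => eSS   [S -> e S S]
eSS => eeSSS   [S -> e S S]
eeSSS => eelllSS   [S -> l l l]
eelllSS => eelllllS   [S -> l l]
eelllllS => eellllleSS   [S -> e S S]
eellllleSS => eelllllelllS   [S -> l l l]
eelllllelllS => eelllllellllll   [S -> l l l]

S=>eSS=>eeSSS=>eelllSS=>eelllllS=>eellllleSS=>eelllllelllS=>eelllllellllll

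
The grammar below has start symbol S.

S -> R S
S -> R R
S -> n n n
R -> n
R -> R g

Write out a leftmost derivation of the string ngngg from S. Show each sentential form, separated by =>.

S => RR => RgR => ngR => ngRg => ngRgg => ngngg

S => RR   [S -> R R]
RR => RgR   [R -> R g]
RgR => ngR   [R -> n]
ngR => ngRg   [R -> R g]
ngRg => ngRgg   [R -> R g]
ngRgg => ngngg   [R -> n]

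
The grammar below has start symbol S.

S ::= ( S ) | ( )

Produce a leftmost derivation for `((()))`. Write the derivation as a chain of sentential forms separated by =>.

S => (S) => ((S)) => ((()))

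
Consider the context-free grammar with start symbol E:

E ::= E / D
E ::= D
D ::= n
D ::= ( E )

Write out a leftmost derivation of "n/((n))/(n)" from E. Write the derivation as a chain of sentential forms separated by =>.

E => E/D   [E ::= E / D]
E/D => E/D/D   [E ::= E / D]
E/D/D => D/D/D   [E ::= D]
D/D/D => n/D/D   [D ::= n]
n/D/D => n/(E)/D   [D ::= ( E )]
n/(E)/D => n/(D)/D   [E ::= D]
n/(D)/D => n/((E))/D   [D ::= ( E )]
n/((E))/D => n/((D))/D   [E ::= D]
n/((D))/D => n/((n))/D   [D ::= n]
n/((n))/D => n/((n))/(E)   [D ::= ( E )]
n/((n))/(E) => n/((n))/(D)   [E ::= D]
n/((n))/(D) => n/((n))/(n)   [D ::= n]

E => E/D => E/D/D => D/D/D => n/D/D => n/(E)/D => n/(D)/D => n/((E))/D => n/((D))/D => n/((n))/D => n/((n))/(E) => n/((n))/(D) => n/((n))/(n)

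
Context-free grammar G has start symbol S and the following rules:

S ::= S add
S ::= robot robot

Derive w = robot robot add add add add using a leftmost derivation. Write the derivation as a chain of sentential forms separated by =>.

S => S add => S add add => S add add add => S add add add add => robot robot add add add add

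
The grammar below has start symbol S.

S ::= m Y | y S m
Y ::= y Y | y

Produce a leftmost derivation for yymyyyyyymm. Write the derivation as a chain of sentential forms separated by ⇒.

S ⇒ ySm ⇒ yySmm ⇒ yymYmm ⇒ yymyYmm ⇒ yymyyYmm ⇒ yymyyyYmm ⇒ yymyyyyYmm ⇒ yymyyyyyYmm ⇒ yymyyyyyymm

S ⇒ ySm   [S ::= y S m]
ySm ⇒ yySmm   [S ::= y S m]
yySmm ⇒ yymYmm   [S ::= m Y]
yymYmm ⇒ yymyYmm   [Y ::= y Y]
yymyYmm ⇒ yymyyYmm   [Y ::= y Y]
yymyyYmm ⇒ yymyyyYmm   [Y ::= y Y]
yymyyyYmm ⇒ yymyyyyYmm   [Y ::= y Y]
yymyyyyYmm ⇒ yymyyyyyYmm   [Y ::= y Y]
yymyyyyyYmm ⇒ yymyyyyyymm   [Y ::= y]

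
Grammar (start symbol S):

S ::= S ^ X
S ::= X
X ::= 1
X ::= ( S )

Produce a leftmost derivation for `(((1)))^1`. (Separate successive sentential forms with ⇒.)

S⇒S^X⇒X^X⇒(S)^X⇒(X)^X⇒((S))^X⇒((X))^X⇒(((S)))^X⇒(((X)))^X⇒(((1)))^X⇒(((1)))^1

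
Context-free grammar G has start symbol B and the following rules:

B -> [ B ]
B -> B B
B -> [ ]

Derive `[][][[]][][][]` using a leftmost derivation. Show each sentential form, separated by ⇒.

B ⇒ BB   [B -> B B]
BB ⇒ BBB   [B -> B B]
BBB ⇒ []BB   [B -> [ ]]
[]BB ⇒ []BBB   [B -> B B]
[]BBB ⇒ [][]BB   [B -> [ ]]
[][]BB ⇒ [][]BBB   [B -> B B]
[][]BBB ⇒ [][]BBBB   [B -> B B]
[][]BBBB ⇒ [][][B]BBB   [B -> [ B ]]
[][][B]BBB ⇒ [][][[]]BBB   [B -> [ ]]
[][][[]]BBB ⇒ [][][[]][]BB   [B -> [ ]]
[][][[]][]BB ⇒ [][][[]][][]B   [B -> [ ]]
[][][[]][][]B ⇒ [][][[]][][][]   [B -> [ ]]

B ⇒ BB ⇒ BBB ⇒ []BB ⇒ []BBB ⇒ [][]BB ⇒ [][]BBB ⇒ [][]BBBB ⇒ [][][B]BBB ⇒ [][][[]]BBB ⇒ [][][[]][]BB ⇒ [][][[]][][]B ⇒ [][][[]][][][]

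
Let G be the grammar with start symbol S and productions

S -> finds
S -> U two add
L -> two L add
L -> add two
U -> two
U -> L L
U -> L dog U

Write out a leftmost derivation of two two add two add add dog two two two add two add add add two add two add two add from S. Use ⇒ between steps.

S ⇒ U two add   [S -> U two add]
U two add ⇒ L dog U two add   [U -> L dog U]
L dog U two add ⇒ two L add dog U two add   [L -> two L add]
two L add dog U two add ⇒ two two L add add dog U two add   [L -> two L add]
two two L add add dog U two add ⇒ two two add two add add dog U two add   [L -> add two]
two two add two add add dog U two add ⇒ two two add two add add dog L L two add   [U -> L L]
two two add two add add dog L L two add ⇒ two two add two add add dog two L add L two add   [L -> two L add]
two two add two add add dog two L add L two add ⇒ two two add two add add dog two two L add add L two add   [L -> two L add]
two two add two add add dog two two L add add L two add ⇒ two two add two add add dog two two two L add add add L two add   [L -> two L add]
two two add two add add dog two two two L add add add L two add ⇒ two two add two add add dog two two two add two add add add L two add   [L -> add two]
two two add two add add dog two two two add two add add add L two add ⇒ two two add two add add dog two two two add two add add add two L add two add   [L -> two L add]
two two add two add add dog two two two add two add add add two L add two add ⇒ two two add two add add dog two two two add two add add add two add two add two add   [L -> add two]

S ⇒ U two add ⇒ L dog U two add ⇒ two L add dog U two add ⇒ two two L add add dog U two add ⇒ two two add two add add dog U two add ⇒ two two add two add add dog L L two add ⇒ two two add two add add dog two L add L two add ⇒ two two add two add add dog two two L add add L two add ⇒ two two add two add add dog two two two L add add add L two add ⇒ two two add two add add dog two two two add two add add add L two add ⇒ two two add two add add dog two two two add two add add add two L add two add ⇒ two two add two add add dog two two two add two add add add two add two add two add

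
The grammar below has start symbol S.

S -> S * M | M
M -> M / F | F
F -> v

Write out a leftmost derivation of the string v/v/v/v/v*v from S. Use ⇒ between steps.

S ⇒ S*M ⇒ M*M ⇒ M/F*M ⇒ M/F/F*M ⇒ M/F/F/F*M ⇒ M/F/F/F/F*M ⇒ F/F/F/F/F*M ⇒ v/F/F/F/F*M ⇒ v/v/F/F/F*M ⇒ v/v/v/F/F*M ⇒ v/v/v/v/F*M ⇒ v/v/v/v/v*M ⇒ v/v/v/v/v*F ⇒ v/v/v/v/v*v

S ⇒ S*M   [S -> S * M]
S*M ⇒ M*M   [S -> M]
M*M ⇒ M/F*M   [M -> M / F]
M/F*M ⇒ M/F/F*M   [M -> M / F]
M/F/F*M ⇒ M/F/F/F*M   [M -> M / F]
M/F/F/F*M ⇒ M/F/F/F/F*M   [M -> M / F]
M/F/F/F/F*M ⇒ F/F/F/F/F*M   [M -> F]
F/F/F/F/F*M ⇒ v/F/F/F/F*M   [F -> v]
v/F/F/F/F*M ⇒ v/v/F/F/F*M   [F -> v]
v/v/F/F/F*M ⇒ v/v/v/F/F*M   [F -> v]
v/v/v/F/F*M ⇒ v/v/v/v/F*M   [F -> v]
v/v/v/v/F*M ⇒ v/v/v/v/v*M   [F -> v]
v/v/v/v/v*M ⇒ v/v/v/v/v*F   [M -> F]
v/v/v/v/v*F ⇒ v/v/v/v/v*v   [F -> v]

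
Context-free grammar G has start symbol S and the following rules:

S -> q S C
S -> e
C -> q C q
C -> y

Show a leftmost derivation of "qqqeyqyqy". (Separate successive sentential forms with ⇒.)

S ⇒ qSC ⇒ qqSCC ⇒ qqqSCCC ⇒ qqqeCCC ⇒ qqqeyCC ⇒ qqqeyqCqC ⇒ qqqeyqyqC ⇒ qqqeyqyqy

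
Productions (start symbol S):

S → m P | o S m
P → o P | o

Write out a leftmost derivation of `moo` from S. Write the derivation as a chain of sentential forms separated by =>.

S => mP => moP => moo

S => mP   [S → m P]
mP => moP   [P → o P]
moP => moo   [P → o]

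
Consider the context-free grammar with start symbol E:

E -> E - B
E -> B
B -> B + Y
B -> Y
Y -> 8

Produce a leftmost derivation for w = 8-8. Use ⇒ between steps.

E ⇒ E-B   [E -> E - B]
E-B ⇒ B-B   [E -> B]
B-B ⇒ Y-B   [B -> Y]
Y-B ⇒ 8-B   [Y -> 8]
8-B ⇒ 8-Y   [B -> Y]
8-Y ⇒ 8-8   [Y -> 8]

E ⇒ E-B ⇒ B-B ⇒ Y-B ⇒ 8-B ⇒ 8-Y ⇒ 8-8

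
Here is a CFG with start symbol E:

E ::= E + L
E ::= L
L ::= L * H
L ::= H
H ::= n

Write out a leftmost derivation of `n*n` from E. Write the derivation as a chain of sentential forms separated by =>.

E => L   [E ::= L]
L => L*H   [L ::= L * H]
L*H => H*H   [L ::= H]
H*H => n*H   [H ::= n]
n*H => n*n   [H ::= n]

E => L => L*H => H*H => n*H => n*n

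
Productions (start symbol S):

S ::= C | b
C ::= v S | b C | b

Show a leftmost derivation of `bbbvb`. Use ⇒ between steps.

S ⇒ C   [S ::= C]
C ⇒ bC   [C ::= b C]
bC ⇒ bbC   [C ::= b C]
bbC ⇒ bbbC   [C ::= b C]
bbbC ⇒ bbbvS   [C ::= v S]
bbbvS ⇒ bbbvb   [S ::= b]

S ⇒ C ⇒ bC ⇒ bbC ⇒ bbbC ⇒ bbbvS ⇒ bbbvb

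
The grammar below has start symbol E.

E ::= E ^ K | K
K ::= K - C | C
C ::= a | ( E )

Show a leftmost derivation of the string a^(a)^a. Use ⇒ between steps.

E ⇒ E^K ⇒ E^K^K ⇒ K^K^K ⇒ C^K^K ⇒ a^K^K ⇒ a^C^K ⇒ a^(E)^K ⇒ a^(K)^K ⇒ a^(C)^K ⇒ a^(a)^K ⇒ a^(a)^C ⇒ a^(a)^a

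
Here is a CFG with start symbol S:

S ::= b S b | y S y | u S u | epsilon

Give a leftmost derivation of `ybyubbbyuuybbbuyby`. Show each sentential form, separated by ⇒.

S ⇒ ySy   [S ::= y S y]
ySy ⇒ ybSby   [S ::= b S b]
ybSby ⇒ ybySyby   [S ::= y S y]
ybySyby ⇒ ybyuSuyby   [S ::= u S u]
ybyuSuyby ⇒ ybyubSbuyby   [S ::= b S b]
ybyubSbuyby ⇒ ybyubbSbbuyby   [S ::= b S b]
ybyubbSbbuyby ⇒ ybyubbbSbbbuyby   [S ::= b S b]
ybyubbbSbbbuyby ⇒ ybyubbbySybbbuyby   [S ::= y S y]
ybyubbbySybbbuyby ⇒ ybyubbbyuSuybbbuyby   [S ::= u S u]
ybyubbbyuSuybbbuyby ⇒ ybyubbbyuuybbbuyby   [S ::= epsilon]

S⇒ySy⇒ybSby⇒ybySyby⇒ybyuSuyby⇒ybyubSbuyby⇒ybyubbSbbuyby⇒ybyubbbSbbbuyby⇒ybyubbbySybbbuyby⇒ybyubbbyuSuybbbuyby⇒ybyubbbyuuybbbuyby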